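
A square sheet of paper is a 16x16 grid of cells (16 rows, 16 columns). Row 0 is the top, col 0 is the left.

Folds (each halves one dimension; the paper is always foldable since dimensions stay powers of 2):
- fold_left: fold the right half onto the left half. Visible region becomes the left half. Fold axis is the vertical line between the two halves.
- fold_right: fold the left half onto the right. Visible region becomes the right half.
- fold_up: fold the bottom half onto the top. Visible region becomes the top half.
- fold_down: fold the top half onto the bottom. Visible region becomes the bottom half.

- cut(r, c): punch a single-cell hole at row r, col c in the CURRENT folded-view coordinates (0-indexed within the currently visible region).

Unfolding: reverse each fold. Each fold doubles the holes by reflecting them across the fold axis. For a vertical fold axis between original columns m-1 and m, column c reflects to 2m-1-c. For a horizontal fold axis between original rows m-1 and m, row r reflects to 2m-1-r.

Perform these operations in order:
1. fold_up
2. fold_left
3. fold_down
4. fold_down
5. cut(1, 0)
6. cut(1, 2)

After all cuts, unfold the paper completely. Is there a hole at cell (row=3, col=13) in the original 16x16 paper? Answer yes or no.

Op 1 fold_up: fold axis h@8; visible region now rows[0,8) x cols[0,16) = 8x16
Op 2 fold_left: fold axis v@8; visible region now rows[0,8) x cols[0,8) = 8x8
Op 3 fold_down: fold axis h@4; visible region now rows[4,8) x cols[0,8) = 4x8
Op 4 fold_down: fold axis h@6; visible region now rows[6,8) x cols[0,8) = 2x8
Op 5 cut(1, 0): punch at orig (7,0); cuts so far [(7, 0)]; region rows[6,8) x cols[0,8) = 2x8
Op 6 cut(1, 2): punch at orig (7,2); cuts so far [(7, 0), (7, 2)]; region rows[6,8) x cols[0,8) = 2x8
Unfold 1 (reflect across h@6): 4 holes -> [(4, 0), (4, 2), (7, 0), (7, 2)]
Unfold 2 (reflect across h@4): 8 holes -> [(0, 0), (0, 2), (3, 0), (3, 2), (4, 0), (4, 2), (7, 0), (7, 2)]
Unfold 3 (reflect across v@8): 16 holes -> [(0, 0), (0, 2), (0, 13), (0, 15), (3, 0), (3, 2), (3, 13), (3, 15), (4, 0), (4, 2), (4, 13), (4, 15), (7, 0), (7, 2), (7, 13), (7, 15)]
Unfold 4 (reflect across h@8): 32 holes -> [(0, 0), (0, 2), (0, 13), (0, 15), (3, 0), (3, 2), (3, 13), (3, 15), (4, 0), (4, 2), (4, 13), (4, 15), (7, 0), (7, 2), (7, 13), (7, 15), (8, 0), (8, 2), (8, 13), (8, 15), (11, 0), (11, 2), (11, 13), (11, 15), (12, 0), (12, 2), (12, 13), (12, 15), (15, 0), (15, 2), (15, 13), (15, 15)]
Holes: [(0, 0), (0, 2), (0, 13), (0, 15), (3, 0), (3, 2), (3, 13), (3, 15), (4, 0), (4, 2), (4, 13), (4, 15), (7, 0), (7, 2), (7, 13), (7, 15), (8, 0), (8, 2), (8, 13), (8, 15), (11, 0), (11, 2), (11, 13), (11, 15), (12, 0), (12, 2), (12, 13), (12, 15), (15, 0), (15, 2), (15, 13), (15, 15)]

Answer: yes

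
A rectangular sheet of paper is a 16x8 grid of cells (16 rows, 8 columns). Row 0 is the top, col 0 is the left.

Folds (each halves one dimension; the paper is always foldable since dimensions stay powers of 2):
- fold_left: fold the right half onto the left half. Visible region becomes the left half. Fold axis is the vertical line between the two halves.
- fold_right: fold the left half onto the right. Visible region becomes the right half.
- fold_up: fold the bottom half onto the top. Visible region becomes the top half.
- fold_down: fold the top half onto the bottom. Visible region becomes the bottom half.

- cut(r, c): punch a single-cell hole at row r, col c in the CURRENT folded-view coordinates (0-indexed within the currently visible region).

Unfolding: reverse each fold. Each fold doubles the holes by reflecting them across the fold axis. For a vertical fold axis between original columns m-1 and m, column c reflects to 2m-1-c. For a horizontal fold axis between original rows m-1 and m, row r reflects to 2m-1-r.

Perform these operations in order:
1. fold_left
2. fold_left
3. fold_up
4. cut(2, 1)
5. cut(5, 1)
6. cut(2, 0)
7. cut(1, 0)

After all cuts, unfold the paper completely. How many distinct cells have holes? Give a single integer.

Answer: 32

Derivation:
Op 1 fold_left: fold axis v@4; visible region now rows[0,16) x cols[0,4) = 16x4
Op 2 fold_left: fold axis v@2; visible region now rows[0,16) x cols[0,2) = 16x2
Op 3 fold_up: fold axis h@8; visible region now rows[0,8) x cols[0,2) = 8x2
Op 4 cut(2, 1): punch at orig (2,1); cuts so far [(2, 1)]; region rows[0,8) x cols[0,2) = 8x2
Op 5 cut(5, 1): punch at orig (5,1); cuts so far [(2, 1), (5, 1)]; region rows[0,8) x cols[0,2) = 8x2
Op 6 cut(2, 0): punch at orig (2,0); cuts so far [(2, 0), (2, 1), (5, 1)]; region rows[0,8) x cols[0,2) = 8x2
Op 7 cut(1, 0): punch at orig (1,0); cuts so far [(1, 0), (2, 0), (2, 1), (5, 1)]; region rows[0,8) x cols[0,2) = 8x2
Unfold 1 (reflect across h@8): 8 holes -> [(1, 0), (2, 0), (2, 1), (5, 1), (10, 1), (13, 0), (13, 1), (14, 0)]
Unfold 2 (reflect across v@2): 16 holes -> [(1, 0), (1, 3), (2, 0), (2, 1), (2, 2), (2, 3), (5, 1), (5, 2), (10, 1), (10, 2), (13, 0), (13, 1), (13, 2), (13, 3), (14, 0), (14, 3)]
Unfold 3 (reflect across v@4): 32 holes -> [(1, 0), (1, 3), (1, 4), (1, 7), (2, 0), (2, 1), (2, 2), (2, 3), (2, 4), (2, 5), (2, 6), (2, 7), (5, 1), (5, 2), (5, 5), (5, 6), (10, 1), (10, 2), (10, 5), (10, 6), (13, 0), (13, 1), (13, 2), (13, 3), (13, 4), (13, 5), (13, 6), (13, 7), (14, 0), (14, 3), (14, 4), (14, 7)]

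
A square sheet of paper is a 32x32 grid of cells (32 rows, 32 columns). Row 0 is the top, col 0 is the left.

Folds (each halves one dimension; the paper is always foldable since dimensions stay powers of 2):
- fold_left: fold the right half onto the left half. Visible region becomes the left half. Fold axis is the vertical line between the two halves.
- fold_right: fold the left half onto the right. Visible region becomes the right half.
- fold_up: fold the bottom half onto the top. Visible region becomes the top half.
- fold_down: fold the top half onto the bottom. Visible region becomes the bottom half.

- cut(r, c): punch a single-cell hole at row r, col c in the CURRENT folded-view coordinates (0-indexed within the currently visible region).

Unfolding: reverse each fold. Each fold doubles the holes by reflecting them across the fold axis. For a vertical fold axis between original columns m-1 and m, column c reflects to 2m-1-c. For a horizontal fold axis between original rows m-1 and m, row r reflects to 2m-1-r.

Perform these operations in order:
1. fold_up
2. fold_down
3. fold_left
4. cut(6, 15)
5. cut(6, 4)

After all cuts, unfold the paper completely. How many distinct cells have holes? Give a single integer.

Answer: 16

Derivation:
Op 1 fold_up: fold axis h@16; visible region now rows[0,16) x cols[0,32) = 16x32
Op 2 fold_down: fold axis h@8; visible region now rows[8,16) x cols[0,32) = 8x32
Op 3 fold_left: fold axis v@16; visible region now rows[8,16) x cols[0,16) = 8x16
Op 4 cut(6, 15): punch at orig (14,15); cuts so far [(14, 15)]; region rows[8,16) x cols[0,16) = 8x16
Op 5 cut(6, 4): punch at orig (14,4); cuts so far [(14, 4), (14, 15)]; region rows[8,16) x cols[0,16) = 8x16
Unfold 1 (reflect across v@16): 4 holes -> [(14, 4), (14, 15), (14, 16), (14, 27)]
Unfold 2 (reflect across h@8): 8 holes -> [(1, 4), (1, 15), (1, 16), (1, 27), (14, 4), (14, 15), (14, 16), (14, 27)]
Unfold 3 (reflect across h@16): 16 holes -> [(1, 4), (1, 15), (1, 16), (1, 27), (14, 4), (14, 15), (14, 16), (14, 27), (17, 4), (17, 15), (17, 16), (17, 27), (30, 4), (30, 15), (30, 16), (30, 27)]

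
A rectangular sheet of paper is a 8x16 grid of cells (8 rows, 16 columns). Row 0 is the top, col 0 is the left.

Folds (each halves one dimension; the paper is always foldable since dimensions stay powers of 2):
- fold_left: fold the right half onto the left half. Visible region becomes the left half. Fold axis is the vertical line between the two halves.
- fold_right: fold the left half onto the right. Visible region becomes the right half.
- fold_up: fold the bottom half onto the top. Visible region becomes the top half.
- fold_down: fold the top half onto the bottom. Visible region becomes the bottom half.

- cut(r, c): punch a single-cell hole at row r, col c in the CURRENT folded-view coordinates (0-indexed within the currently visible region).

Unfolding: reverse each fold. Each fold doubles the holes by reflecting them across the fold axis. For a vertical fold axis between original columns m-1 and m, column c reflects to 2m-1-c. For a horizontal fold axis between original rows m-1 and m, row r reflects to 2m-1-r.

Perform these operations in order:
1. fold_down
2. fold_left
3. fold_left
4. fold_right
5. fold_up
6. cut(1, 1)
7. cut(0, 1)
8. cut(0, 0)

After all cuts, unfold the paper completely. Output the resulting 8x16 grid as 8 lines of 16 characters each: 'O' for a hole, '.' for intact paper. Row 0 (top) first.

Op 1 fold_down: fold axis h@4; visible region now rows[4,8) x cols[0,16) = 4x16
Op 2 fold_left: fold axis v@8; visible region now rows[4,8) x cols[0,8) = 4x8
Op 3 fold_left: fold axis v@4; visible region now rows[4,8) x cols[0,4) = 4x4
Op 4 fold_right: fold axis v@2; visible region now rows[4,8) x cols[2,4) = 4x2
Op 5 fold_up: fold axis h@6; visible region now rows[4,6) x cols[2,4) = 2x2
Op 6 cut(1, 1): punch at orig (5,3); cuts so far [(5, 3)]; region rows[4,6) x cols[2,4) = 2x2
Op 7 cut(0, 1): punch at orig (4,3); cuts so far [(4, 3), (5, 3)]; region rows[4,6) x cols[2,4) = 2x2
Op 8 cut(0, 0): punch at orig (4,2); cuts so far [(4, 2), (4, 3), (5, 3)]; region rows[4,6) x cols[2,4) = 2x2
Unfold 1 (reflect across h@6): 6 holes -> [(4, 2), (4, 3), (5, 3), (6, 3), (7, 2), (7, 3)]
Unfold 2 (reflect across v@2): 12 holes -> [(4, 0), (4, 1), (4, 2), (4, 3), (5, 0), (5, 3), (6, 0), (6, 3), (7, 0), (7, 1), (7, 2), (7, 3)]
Unfold 3 (reflect across v@4): 24 holes -> [(4, 0), (4, 1), (4, 2), (4, 3), (4, 4), (4, 5), (4, 6), (4, 7), (5, 0), (5, 3), (5, 4), (5, 7), (6, 0), (6, 3), (6, 4), (6, 7), (7, 0), (7, 1), (7, 2), (7, 3), (7, 4), (7, 5), (7, 6), (7, 7)]
Unfold 4 (reflect across v@8): 48 holes -> [(4, 0), (4, 1), (4, 2), (4, 3), (4, 4), (4, 5), (4, 6), (4, 7), (4, 8), (4, 9), (4, 10), (4, 11), (4, 12), (4, 13), (4, 14), (4, 15), (5, 0), (5, 3), (5, 4), (5, 7), (5, 8), (5, 11), (5, 12), (5, 15), (6, 0), (6, 3), (6, 4), (6, 7), (6, 8), (6, 11), (6, 12), (6, 15), (7, 0), (7, 1), (7, 2), (7, 3), (7, 4), (7, 5), (7, 6), (7, 7), (7, 8), (7, 9), (7, 10), (7, 11), (7, 12), (7, 13), (7, 14), (7, 15)]
Unfold 5 (reflect across h@4): 96 holes -> [(0, 0), (0, 1), (0, 2), (0, 3), (0, 4), (0, 5), (0, 6), (0, 7), (0, 8), (0, 9), (0, 10), (0, 11), (0, 12), (0, 13), (0, 14), (0, 15), (1, 0), (1, 3), (1, 4), (1, 7), (1, 8), (1, 11), (1, 12), (1, 15), (2, 0), (2, 3), (2, 4), (2, 7), (2, 8), (2, 11), (2, 12), (2, 15), (3, 0), (3, 1), (3, 2), (3, 3), (3, 4), (3, 5), (3, 6), (3, 7), (3, 8), (3, 9), (3, 10), (3, 11), (3, 12), (3, 13), (3, 14), (3, 15), (4, 0), (4, 1), (4, 2), (4, 3), (4, 4), (4, 5), (4, 6), (4, 7), (4, 8), (4, 9), (4, 10), (4, 11), (4, 12), (4, 13), (4, 14), (4, 15), (5, 0), (5, 3), (5, 4), (5, 7), (5, 8), (5, 11), (5, 12), (5, 15), (6, 0), (6, 3), (6, 4), (6, 7), (6, 8), (6, 11), (6, 12), (6, 15), (7, 0), (7, 1), (7, 2), (7, 3), (7, 4), (7, 5), (7, 6), (7, 7), (7, 8), (7, 9), (7, 10), (7, 11), (7, 12), (7, 13), (7, 14), (7, 15)]

Answer: OOOOOOOOOOOOOOOO
O..OO..OO..OO..O
O..OO..OO..OO..O
OOOOOOOOOOOOOOOO
OOOOOOOOOOOOOOOO
O..OO..OO..OO..O
O..OO..OO..OO..O
OOOOOOOOOOOOOOOO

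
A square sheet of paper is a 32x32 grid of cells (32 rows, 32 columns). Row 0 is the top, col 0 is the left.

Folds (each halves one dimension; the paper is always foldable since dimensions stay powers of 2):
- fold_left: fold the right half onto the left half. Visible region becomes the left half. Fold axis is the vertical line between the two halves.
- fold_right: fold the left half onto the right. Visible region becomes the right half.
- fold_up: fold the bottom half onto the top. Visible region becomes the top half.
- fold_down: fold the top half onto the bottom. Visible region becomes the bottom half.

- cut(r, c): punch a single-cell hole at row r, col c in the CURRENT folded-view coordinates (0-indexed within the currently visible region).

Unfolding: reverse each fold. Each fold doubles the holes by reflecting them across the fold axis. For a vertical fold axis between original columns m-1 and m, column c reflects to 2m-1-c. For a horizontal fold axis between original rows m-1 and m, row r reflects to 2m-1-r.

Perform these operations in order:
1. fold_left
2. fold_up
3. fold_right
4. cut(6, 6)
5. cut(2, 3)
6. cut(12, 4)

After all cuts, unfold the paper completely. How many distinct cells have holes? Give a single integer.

Answer: 24

Derivation:
Op 1 fold_left: fold axis v@16; visible region now rows[0,32) x cols[0,16) = 32x16
Op 2 fold_up: fold axis h@16; visible region now rows[0,16) x cols[0,16) = 16x16
Op 3 fold_right: fold axis v@8; visible region now rows[0,16) x cols[8,16) = 16x8
Op 4 cut(6, 6): punch at orig (6,14); cuts so far [(6, 14)]; region rows[0,16) x cols[8,16) = 16x8
Op 5 cut(2, 3): punch at orig (2,11); cuts so far [(2, 11), (6, 14)]; region rows[0,16) x cols[8,16) = 16x8
Op 6 cut(12, 4): punch at orig (12,12); cuts so far [(2, 11), (6, 14), (12, 12)]; region rows[0,16) x cols[8,16) = 16x8
Unfold 1 (reflect across v@8): 6 holes -> [(2, 4), (2, 11), (6, 1), (6, 14), (12, 3), (12, 12)]
Unfold 2 (reflect across h@16): 12 holes -> [(2, 4), (2, 11), (6, 1), (6, 14), (12, 3), (12, 12), (19, 3), (19, 12), (25, 1), (25, 14), (29, 4), (29, 11)]
Unfold 3 (reflect across v@16): 24 holes -> [(2, 4), (2, 11), (2, 20), (2, 27), (6, 1), (6, 14), (6, 17), (6, 30), (12, 3), (12, 12), (12, 19), (12, 28), (19, 3), (19, 12), (19, 19), (19, 28), (25, 1), (25, 14), (25, 17), (25, 30), (29, 4), (29, 11), (29, 20), (29, 27)]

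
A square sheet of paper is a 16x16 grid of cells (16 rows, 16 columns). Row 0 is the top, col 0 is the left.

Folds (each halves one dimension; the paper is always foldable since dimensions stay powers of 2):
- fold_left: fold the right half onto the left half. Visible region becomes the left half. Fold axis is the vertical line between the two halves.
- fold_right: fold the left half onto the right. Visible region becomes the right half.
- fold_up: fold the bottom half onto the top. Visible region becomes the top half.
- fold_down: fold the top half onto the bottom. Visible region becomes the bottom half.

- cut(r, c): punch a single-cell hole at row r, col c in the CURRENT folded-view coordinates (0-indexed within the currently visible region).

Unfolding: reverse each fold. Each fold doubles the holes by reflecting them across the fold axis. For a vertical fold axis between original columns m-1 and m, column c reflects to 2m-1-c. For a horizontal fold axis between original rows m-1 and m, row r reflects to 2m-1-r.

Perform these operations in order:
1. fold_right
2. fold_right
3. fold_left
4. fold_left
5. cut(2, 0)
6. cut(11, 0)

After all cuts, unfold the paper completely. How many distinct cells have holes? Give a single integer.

Answer: 32

Derivation:
Op 1 fold_right: fold axis v@8; visible region now rows[0,16) x cols[8,16) = 16x8
Op 2 fold_right: fold axis v@12; visible region now rows[0,16) x cols[12,16) = 16x4
Op 3 fold_left: fold axis v@14; visible region now rows[0,16) x cols[12,14) = 16x2
Op 4 fold_left: fold axis v@13; visible region now rows[0,16) x cols[12,13) = 16x1
Op 5 cut(2, 0): punch at orig (2,12); cuts so far [(2, 12)]; region rows[0,16) x cols[12,13) = 16x1
Op 6 cut(11, 0): punch at orig (11,12); cuts so far [(2, 12), (11, 12)]; region rows[0,16) x cols[12,13) = 16x1
Unfold 1 (reflect across v@13): 4 holes -> [(2, 12), (2, 13), (11, 12), (11, 13)]
Unfold 2 (reflect across v@14): 8 holes -> [(2, 12), (2, 13), (2, 14), (2, 15), (11, 12), (11, 13), (11, 14), (11, 15)]
Unfold 3 (reflect across v@12): 16 holes -> [(2, 8), (2, 9), (2, 10), (2, 11), (2, 12), (2, 13), (2, 14), (2, 15), (11, 8), (11, 9), (11, 10), (11, 11), (11, 12), (11, 13), (11, 14), (11, 15)]
Unfold 4 (reflect across v@8): 32 holes -> [(2, 0), (2, 1), (2, 2), (2, 3), (2, 4), (2, 5), (2, 6), (2, 7), (2, 8), (2, 9), (2, 10), (2, 11), (2, 12), (2, 13), (2, 14), (2, 15), (11, 0), (11, 1), (11, 2), (11, 3), (11, 4), (11, 5), (11, 6), (11, 7), (11, 8), (11, 9), (11, 10), (11, 11), (11, 12), (11, 13), (11, 14), (11, 15)]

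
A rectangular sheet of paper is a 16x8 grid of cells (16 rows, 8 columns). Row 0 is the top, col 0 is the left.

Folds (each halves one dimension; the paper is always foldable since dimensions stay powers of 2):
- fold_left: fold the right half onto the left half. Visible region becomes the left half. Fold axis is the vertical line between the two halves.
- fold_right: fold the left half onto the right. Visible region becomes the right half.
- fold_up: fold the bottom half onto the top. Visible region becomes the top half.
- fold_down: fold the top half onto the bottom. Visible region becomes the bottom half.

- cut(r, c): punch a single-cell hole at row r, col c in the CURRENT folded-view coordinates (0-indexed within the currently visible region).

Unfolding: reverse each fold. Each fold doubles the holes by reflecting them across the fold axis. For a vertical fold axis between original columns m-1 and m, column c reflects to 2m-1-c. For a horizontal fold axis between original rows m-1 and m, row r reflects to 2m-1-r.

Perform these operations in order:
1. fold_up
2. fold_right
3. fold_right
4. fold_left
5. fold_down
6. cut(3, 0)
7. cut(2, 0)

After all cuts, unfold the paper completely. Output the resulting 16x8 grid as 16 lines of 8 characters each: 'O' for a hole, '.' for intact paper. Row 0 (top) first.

Op 1 fold_up: fold axis h@8; visible region now rows[0,8) x cols[0,8) = 8x8
Op 2 fold_right: fold axis v@4; visible region now rows[0,8) x cols[4,8) = 8x4
Op 3 fold_right: fold axis v@6; visible region now rows[0,8) x cols[6,8) = 8x2
Op 4 fold_left: fold axis v@7; visible region now rows[0,8) x cols[6,7) = 8x1
Op 5 fold_down: fold axis h@4; visible region now rows[4,8) x cols[6,7) = 4x1
Op 6 cut(3, 0): punch at orig (7,6); cuts so far [(7, 6)]; region rows[4,8) x cols[6,7) = 4x1
Op 7 cut(2, 0): punch at orig (6,6); cuts so far [(6, 6), (7, 6)]; region rows[4,8) x cols[6,7) = 4x1
Unfold 1 (reflect across h@4): 4 holes -> [(0, 6), (1, 6), (6, 6), (7, 6)]
Unfold 2 (reflect across v@7): 8 holes -> [(0, 6), (0, 7), (1, 6), (1, 7), (6, 6), (6, 7), (7, 6), (7, 7)]
Unfold 3 (reflect across v@6): 16 holes -> [(0, 4), (0, 5), (0, 6), (0, 7), (1, 4), (1, 5), (1, 6), (1, 7), (6, 4), (6, 5), (6, 6), (6, 7), (7, 4), (7, 5), (7, 6), (7, 7)]
Unfold 4 (reflect across v@4): 32 holes -> [(0, 0), (0, 1), (0, 2), (0, 3), (0, 4), (0, 5), (0, 6), (0, 7), (1, 0), (1, 1), (1, 2), (1, 3), (1, 4), (1, 5), (1, 6), (1, 7), (6, 0), (6, 1), (6, 2), (6, 3), (6, 4), (6, 5), (6, 6), (6, 7), (7, 0), (7, 1), (7, 2), (7, 3), (7, 4), (7, 5), (7, 6), (7, 7)]
Unfold 5 (reflect across h@8): 64 holes -> [(0, 0), (0, 1), (0, 2), (0, 3), (0, 4), (0, 5), (0, 6), (0, 7), (1, 0), (1, 1), (1, 2), (1, 3), (1, 4), (1, 5), (1, 6), (1, 7), (6, 0), (6, 1), (6, 2), (6, 3), (6, 4), (6, 5), (6, 6), (6, 7), (7, 0), (7, 1), (7, 2), (7, 3), (7, 4), (7, 5), (7, 6), (7, 7), (8, 0), (8, 1), (8, 2), (8, 3), (8, 4), (8, 5), (8, 6), (8, 7), (9, 0), (9, 1), (9, 2), (9, 3), (9, 4), (9, 5), (9, 6), (9, 7), (14, 0), (14, 1), (14, 2), (14, 3), (14, 4), (14, 5), (14, 6), (14, 7), (15, 0), (15, 1), (15, 2), (15, 3), (15, 4), (15, 5), (15, 6), (15, 7)]

Answer: OOOOOOOO
OOOOOOOO
........
........
........
........
OOOOOOOO
OOOOOOOO
OOOOOOOO
OOOOOOOO
........
........
........
........
OOOOOOOO
OOOOOOOO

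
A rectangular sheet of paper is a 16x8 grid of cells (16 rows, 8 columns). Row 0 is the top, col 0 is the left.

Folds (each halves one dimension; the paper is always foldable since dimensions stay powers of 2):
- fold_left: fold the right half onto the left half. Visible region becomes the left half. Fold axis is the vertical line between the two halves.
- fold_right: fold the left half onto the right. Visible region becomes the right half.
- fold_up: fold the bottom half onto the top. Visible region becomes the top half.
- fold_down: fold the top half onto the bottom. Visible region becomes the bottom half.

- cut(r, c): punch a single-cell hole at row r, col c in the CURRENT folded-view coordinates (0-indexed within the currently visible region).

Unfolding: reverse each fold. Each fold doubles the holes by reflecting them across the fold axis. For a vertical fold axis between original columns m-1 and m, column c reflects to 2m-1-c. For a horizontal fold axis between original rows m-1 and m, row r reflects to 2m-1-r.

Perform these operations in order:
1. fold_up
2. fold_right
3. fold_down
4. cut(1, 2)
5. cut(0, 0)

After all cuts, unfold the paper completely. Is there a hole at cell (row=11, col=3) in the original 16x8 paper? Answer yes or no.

Op 1 fold_up: fold axis h@8; visible region now rows[0,8) x cols[0,8) = 8x8
Op 2 fold_right: fold axis v@4; visible region now rows[0,8) x cols[4,8) = 8x4
Op 3 fold_down: fold axis h@4; visible region now rows[4,8) x cols[4,8) = 4x4
Op 4 cut(1, 2): punch at orig (5,6); cuts so far [(5, 6)]; region rows[4,8) x cols[4,8) = 4x4
Op 5 cut(0, 0): punch at orig (4,4); cuts so far [(4, 4), (5, 6)]; region rows[4,8) x cols[4,8) = 4x4
Unfold 1 (reflect across h@4): 4 holes -> [(2, 6), (3, 4), (4, 4), (5, 6)]
Unfold 2 (reflect across v@4): 8 holes -> [(2, 1), (2, 6), (3, 3), (3, 4), (4, 3), (4, 4), (5, 1), (5, 6)]
Unfold 3 (reflect across h@8): 16 holes -> [(2, 1), (2, 6), (3, 3), (3, 4), (4, 3), (4, 4), (5, 1), (5, 6), (10, 1), (10, 6), (11, 3), (11, 4), (12, 3), (12, 4), (13, 1), (13, 6)]
Holes: [(2, 1), (2, 6), (3, 3), (3, 4), (4, 3), (4, 4), (5, 1), (5, 6), (10, 1), (10, 6), (11, 3), (11, 4), (12, 3), (12, 4), (13, 1), (13, 6)]

Answer: yes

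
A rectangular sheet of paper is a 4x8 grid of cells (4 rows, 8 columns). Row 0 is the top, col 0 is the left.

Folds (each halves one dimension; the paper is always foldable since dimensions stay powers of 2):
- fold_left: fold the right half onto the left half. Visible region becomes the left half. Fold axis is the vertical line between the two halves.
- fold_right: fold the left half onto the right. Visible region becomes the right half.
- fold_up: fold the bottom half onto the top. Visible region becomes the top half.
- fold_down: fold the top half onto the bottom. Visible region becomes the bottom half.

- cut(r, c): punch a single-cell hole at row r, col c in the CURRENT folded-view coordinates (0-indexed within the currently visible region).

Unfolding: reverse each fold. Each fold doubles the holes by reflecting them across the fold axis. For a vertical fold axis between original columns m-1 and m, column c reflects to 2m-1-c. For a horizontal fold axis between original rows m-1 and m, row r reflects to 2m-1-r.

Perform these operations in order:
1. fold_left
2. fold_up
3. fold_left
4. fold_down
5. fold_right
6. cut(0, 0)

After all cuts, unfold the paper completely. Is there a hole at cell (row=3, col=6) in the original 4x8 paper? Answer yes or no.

Op 1 fold_left: fold axis v@4; visible region now rows[0,4) x cols[0,4) = 4x4
Op 2 fold_up: fold axis h@2; visible region now rows[0,2) x cols[0,4) = 2x4
Op 3 fold_left: fold axis v@2; visible region now rows[0,2) x cols[0,2) = 2x2
Op 4 fold_down: fold axis h@1; visible region now rows[1,2) x cols[0,2) = 1x2
Op 5 fold_right: fold axis v@1; visible region now rows[1,2) x cols[1,2) = 1x1
Op 6 cut(0, 0): punch at orig (1,1); cuts so far [(1, 1)]; region rows[1,2) x cols[1,2) = 1x1
Unfold 1 (reflect across v@1): 2 holes -> [(1, 0), (1, 1)]
Unfold 2 (reflect across h@1): 4 holes -> [(0, 0), (0, 1), (1, 0), (1, 1)]
Unfold 3 (reflect across v@2): 8 holes -> [(0, 0), (0, 1), (0, 2), (0, 3), (1, 0), (1, 1), (1, 2), (1, 3)]
Unfold 4 (reflect across h@2): 16 holes -> [(0, 0), (0, 1), (0, 2), (0, 3), (1, 0), (1, 1), (1, 2), (1, 3), (2, 0), (2, 1), (2, 2), (2, 3), (3, 0), (3, 1), (3, 2), (3, 3)]
Unfold 5 (reflect across v@4): 32 holes -> [(0, 0), (0, 1), (0, 2), (0, 3), (0, 4), (0, 5), (0, 6), (0, 7), (1, 0), (1, 1), (1, 2), (1, 3), (1, 4), (1, 5), (1, 6), (1, 7), (2, 0), (2, 1), (2, 2), (2, 3), (2, 4), (2, 5), (2, 6), (2, 7), (3, 0), (3, 1), (3, 2), (3, 3), (3, 4), (3, 5), (3, 6), (3, 7)]
Holes: [(0, 0), (0, 1), (0, 2), (0, 3), (0, 4), (0, 5), (0, 6), (0, 7), (1, 0), (1, 1), (1, 2), (1, 3), (1, 4), (1, 5), (1, 6), (1, 7), (2, 0), (2, 1), (2, 2), (2, 3), (2, 4), (2, 5), (2, 6), (2, 7), (3, 0), (3, 1), (3, 2), (3, 3), (3, 4), (3, 5), (3, 6), (3, 7)]

Answer: yes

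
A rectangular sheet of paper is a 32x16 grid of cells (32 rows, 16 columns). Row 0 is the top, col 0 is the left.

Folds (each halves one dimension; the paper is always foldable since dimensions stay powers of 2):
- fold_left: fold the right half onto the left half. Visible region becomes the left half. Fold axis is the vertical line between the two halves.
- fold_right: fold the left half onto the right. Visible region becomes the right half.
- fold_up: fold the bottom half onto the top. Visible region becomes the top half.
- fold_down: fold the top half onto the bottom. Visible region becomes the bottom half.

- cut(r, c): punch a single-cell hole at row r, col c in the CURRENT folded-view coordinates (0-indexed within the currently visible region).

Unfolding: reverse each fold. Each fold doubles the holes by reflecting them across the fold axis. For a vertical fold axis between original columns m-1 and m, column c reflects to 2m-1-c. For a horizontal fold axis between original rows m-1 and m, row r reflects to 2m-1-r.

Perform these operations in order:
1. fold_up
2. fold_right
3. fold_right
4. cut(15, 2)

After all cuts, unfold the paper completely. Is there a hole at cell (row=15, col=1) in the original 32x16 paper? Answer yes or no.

Op 1 fold_up: fold axis h@16; visible region now rows[0,16) x cols[0,16) = 16x16
Op 2 fold_right: fold axis v@8; visible region now rows[0,16) x cols[8,16) = 16x8
Op 3 fold_right: fold axis v@12; visible region now rows[0,16) x cols[12,16) = 16x4
Op 4 cut(15, 2): punch at orig (15,14); cuts so far [(15, 14)]; region rows[0,16) x cols[12,16) = 16x4
Unfold 1 (reflect across v@12): 2 holes -> [(15, 9), (15, 14)]
Unfold 2 (reflect across v@8): 4 holes -> [(15, 1), (15, 6), (15, 9), (15, 14)]
Unfold 3 (reflect across h@16): 8 holes -> [(15, 1), (15, 6), (15, 9), (15, 14), (16, 1), (16, 6), (16, 9), (16, 14)]
Holes: [(15, 1), (15, 6), (15, 9), (15, 14), (16, 1), (16, 6), (16, 9), (16, 14)]

Answer: yes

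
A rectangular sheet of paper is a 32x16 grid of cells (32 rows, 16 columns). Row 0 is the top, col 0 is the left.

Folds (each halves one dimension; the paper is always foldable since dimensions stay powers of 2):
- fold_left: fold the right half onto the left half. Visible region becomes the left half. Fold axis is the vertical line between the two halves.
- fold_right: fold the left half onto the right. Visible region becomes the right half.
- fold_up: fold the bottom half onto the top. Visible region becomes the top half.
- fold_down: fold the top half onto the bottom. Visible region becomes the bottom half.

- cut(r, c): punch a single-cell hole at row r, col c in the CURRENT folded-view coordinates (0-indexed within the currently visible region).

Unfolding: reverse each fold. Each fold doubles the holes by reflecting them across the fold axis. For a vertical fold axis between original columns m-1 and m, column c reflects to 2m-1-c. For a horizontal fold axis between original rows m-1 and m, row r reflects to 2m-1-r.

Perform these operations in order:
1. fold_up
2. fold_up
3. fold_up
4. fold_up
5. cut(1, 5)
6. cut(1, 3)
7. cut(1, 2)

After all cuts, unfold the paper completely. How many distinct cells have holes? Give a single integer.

Answer: 48

Derivation:
Op 1 fold_up: fold axis h@16; visible region now rows[0,16) x cols[0,16) = 16x16
Op 2 fold_up: fold axis h@8; visible region now rows[0,8) x cols[0,16) = 8x16
Op 3 fold_up: fold axis h@4; visible region now rows[0,4) x cols[0,16) = 4x16
Op 4 fold_up: fold axis h@2; visible region now rows[0,2) x cols[0,16) = 2x16
Op 5 cut(1, 5): punch at orig (1,5); cuts so far [(1, 5)]; region rows[0,2) x cols[0,16) = 2x16
Op 6 cut(1, 3): punch at orig (1,3); cuts so far [(1, 3), (1, 5)]; region rows[0,2) x cols[0,16) = 2x16
Op 7 cut(1, 2): punch at orig (1,2); cuts so far [(1, 2), (1, 3), (1, 5)]; region rows[0,2) x cols[0,16) = 2x16
Unfold 1 (reflect across h@2): 6 holes -> [(1, 2), (1, 3), (1, 5), (2, 2), (2, 3), (2, 5)]
Unfold 2 (reflect across h@4): 12 holes -> [(1, 2), (1, 3), (1, 5), (2, 2), (2, 3), (2, 5), (5, 2), (5, 3), (5, 5), (6, 2), (6, 3), (6, 5)]
Unfold 3 (reflect across h@8): 24 holes -> [(1, 2), (1, 3), (1, 5), (2, 2), (2, 3), (2, 5), (5, 2), (5, 3), (5, 5), (6, 2), (6, 3), (6, 5), (9, 2), (9, 3), (9, 5), (10, 2), (10, 3), (10, 5), (13, 2), (13, 3), (13, 5), (14, 2), (14, 3), (14, 5)]
Unfold 4 (reflect across h@16): 48 holes -> [(1, 2), (1, 3), (1, 5), (2, 2), (2, 3), (2, 5), (5, 2), (5, 3), (5, 5), (6, 2), (6, 3), (6, 5), (9, 2), (9, 3), (9, 5), (10, 2), (10, 3), (10, 5), (13, 2), (13, 3), (13, 5), (14, 2), (14, 3), (14, 5), (17, 2), (17, 3), (17, 5), (18, 2), (18, 3), (18, 5), (21, 2), (21, 3), (21, 5), (22, 2), (22, 3), (22, 5), (25, 2), (25, 3), (25, 5), (26, 2), (26, 3), (26, 5), (29, 2), (29, 3), (29, 5), (30, 2), (30, 3), (30, 5)]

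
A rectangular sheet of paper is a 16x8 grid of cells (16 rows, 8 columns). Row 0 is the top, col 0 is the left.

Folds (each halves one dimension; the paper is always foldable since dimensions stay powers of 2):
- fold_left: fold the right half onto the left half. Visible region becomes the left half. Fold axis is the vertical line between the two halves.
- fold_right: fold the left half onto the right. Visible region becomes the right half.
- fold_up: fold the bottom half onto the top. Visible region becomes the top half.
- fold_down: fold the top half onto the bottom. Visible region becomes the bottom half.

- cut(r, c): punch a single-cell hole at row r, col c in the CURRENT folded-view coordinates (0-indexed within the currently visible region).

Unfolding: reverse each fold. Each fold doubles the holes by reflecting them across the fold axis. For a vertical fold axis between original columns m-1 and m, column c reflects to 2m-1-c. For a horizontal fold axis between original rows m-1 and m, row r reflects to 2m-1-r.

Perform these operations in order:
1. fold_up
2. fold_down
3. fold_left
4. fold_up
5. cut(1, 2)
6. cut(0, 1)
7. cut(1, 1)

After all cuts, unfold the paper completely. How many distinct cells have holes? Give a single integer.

Answer: 48

Derivation:
Op 1 fold_up: fold axis h@8; visible region now rows[0,8) x cols[0,8) = 8x8
Op 2 fold_down: fold axis h@4; visible region now rows[4,8) x cols[0,8) = 4x8
Op 3 fold_left: fold axis v@4; visible region now rows[4,8) x cols[0,4) = 4x4
Op 4 fold_up: fold axis h@6; visible region now rows[4,6) x cols[0,4) = 2x4
Op 5 cut(1, 2): punch at orig (5,2); cuts so far [(5, 2)]; region rows[4,6) x cols[0,4) = 2x4
Op 6 cut(0, 1): punch at orig (4,1); cuts so far [(4, 1), (5, 2)]; region rows[4,6) x cols[0,4) = 2x4
Op 7 cut(1, 1): punch at orig (5,1); cuts so far [(4, 1), (5, 1), (5, 2)]; region rows[4,6) x cols[0,4) = 2x4
Unfold 1 (reflect across h@6): 6 holes -> [(4, 1), (5, 1), (5, 2), (6, 1), (6, 2), (7, 1)]
Unfold 2 (reflect across v@4): 12 holes -> [(4, 1), (4, 6), (5, 1), (5, 2), (5, 5), (5, 6), (6, 1), (6, 2), (6, 5), (6, 6), (7, 1), (7, 6)]
Unfold 3 (reflect across h@4): 24 holes -> [(0, 1), (0, 6), (1, 1), (1, 2), (1, 5), (1, 6), (2, 1), (2, 2), (2, 5), (2, 6), (3, 1), (3, 6), (4, 1), (4, 6), (5, 1), (5, 2), (5, 5), (5, 6), (6, 1), (6, 2), (6, 5), (6, 6), (7, 1), (7, 6)]
Unfold 4 (reflect across h@8): 48 holes -> [(0, 1), (0, 6), (1, 1), (1, 2), (1, 5), (1, 6), (2, 1), (2, 2), (2, 5), (2, 6), (3, 1), (3, 6), (4, 1), (4, 6), (5, 1), (5, 2), (5, 5), (5, 6), (6, 1), (6, 2), (6, 5), (6, 6), (7, 1), (7, 6), (8, 1), (8, 6), (9, 1), (9, 2), (9, 5), (9, 6), (10, 1), (10, 2), (10, 5), (10, 6), (11, 1), (11, 6), (12, 1), (12, 6), (13, 1), (13, 2), (13, 5), (13, 6), (14, 1), (14, 2), (14, 5), (14, 6), (15, 1), (15, 6)]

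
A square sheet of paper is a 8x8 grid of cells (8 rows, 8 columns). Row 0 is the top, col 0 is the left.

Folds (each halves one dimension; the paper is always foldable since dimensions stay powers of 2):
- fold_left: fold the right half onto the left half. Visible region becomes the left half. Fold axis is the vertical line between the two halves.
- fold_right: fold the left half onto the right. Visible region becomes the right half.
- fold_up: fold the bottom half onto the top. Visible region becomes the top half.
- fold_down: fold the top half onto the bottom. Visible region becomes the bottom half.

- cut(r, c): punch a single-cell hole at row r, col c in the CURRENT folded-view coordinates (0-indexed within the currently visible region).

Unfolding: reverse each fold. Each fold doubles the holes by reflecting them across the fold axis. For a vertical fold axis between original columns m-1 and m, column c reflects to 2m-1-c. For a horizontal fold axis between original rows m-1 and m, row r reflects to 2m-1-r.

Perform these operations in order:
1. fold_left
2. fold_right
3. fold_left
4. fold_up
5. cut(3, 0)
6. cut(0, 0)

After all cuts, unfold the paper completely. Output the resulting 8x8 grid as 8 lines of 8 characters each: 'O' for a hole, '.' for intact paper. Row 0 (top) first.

Op 1 fold_left: fold axis v@4; visible region now rows[0,8) x cols[0,4) = 8x4
Op 2 fold_right: fold axis v@2; visible region now rows[0,8) x cols[2,4) = 8x2
Op 3 fold_left: fold axis v@3; visible region now rows[0,8) x cols[2,3) = 8x1
Op 4 fold_up: fold axis h@4; visible region now rows[0,4) x cols[2,3) = 4x1
Op 5 cut(3, 0): punch at orig (3,2); cuts so far [(3, 2)]; region rows[0,4) x cols[2,3) = 4x1
Op 6 cut(0, 0): punch at orig (0,2); cuts so far [(0, 2), (3, 2)]; region rows[0,4) x cols[2,3) = 4x1
Unfold 1 (reflect across h@4): 4 holes -> [(0, 2), (3, 2), (4, 2), (7, 2)]
Unfold 2 (reflect across v@3): 8 holes -> [(0, 2), (0, 3), (3, 2), (3, 3), (4, 2), (4, 3), (7, 2), (7, 3)]
Unfold 3 (reflect across v@2): 16 holes -> [(0, 0), (0, 1), (0, 2), (0, 3), (3, 0), (3, 1), (3, 2), (3, 3), (4, 0), (4, 1), (4, 2), (4, 3), (7, 0), (7, 1), (7, 2), (7, 3)]
Unfold 4 (reflect across v@4): 32 holes -> [(0, 0), (0, 1), (0, 2), (0, 3), (0, 4), (0, 5), (0, 6), (0, 7), (3, 0), (3, 1), (3, 2), (3, 3), (3, 4), (3, 5), (3, 6), (3, 7), (4, 0), (4, 1), (4, 2), (4, 3), (4, 4), (4, 5), (4, 6), (4, 7), (7, 0), (7, 1), (7, 2), (7, 3), (7, 4), (7, 5), (7, 6), (7, 7)]

Answer: OOOOOOOO
........
........
OOOOOOOO
OOOOOOOO
........
........
OOOOOOOO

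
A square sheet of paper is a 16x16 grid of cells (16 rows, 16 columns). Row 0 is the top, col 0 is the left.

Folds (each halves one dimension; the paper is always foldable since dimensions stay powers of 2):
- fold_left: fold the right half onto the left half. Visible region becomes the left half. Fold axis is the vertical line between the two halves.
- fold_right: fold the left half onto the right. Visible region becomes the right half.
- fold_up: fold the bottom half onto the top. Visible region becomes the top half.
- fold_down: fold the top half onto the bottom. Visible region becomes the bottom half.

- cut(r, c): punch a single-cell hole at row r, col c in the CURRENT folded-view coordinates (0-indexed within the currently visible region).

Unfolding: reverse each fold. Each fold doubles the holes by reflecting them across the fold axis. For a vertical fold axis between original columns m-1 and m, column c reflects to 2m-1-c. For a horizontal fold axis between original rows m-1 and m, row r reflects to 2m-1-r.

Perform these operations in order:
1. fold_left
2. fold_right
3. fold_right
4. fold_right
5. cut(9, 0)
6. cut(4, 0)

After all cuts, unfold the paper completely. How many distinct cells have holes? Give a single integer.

Answer: 32

Derivation:
Op 1 fold_left: fold axis v@8; visible region now rows[0,16) x cols[0,8) = 16x8
Op 2 fold_right: fold axis v@4; visible region now rows[0,16) x cols[4,8) = 16x4
Op 3 fold_right: fold axis v@6; visible region now rows[0,16) x cols[6,8) = 16x2
Op 4 fold_right: fold axis v@7; visible region now rows[0,16) x cols[7,8) = 16x1
Op 5 cut(9, 0): punch at orig (9,7); cuts so far [(9, 7)]; region rows[0,16) x cols[7,8) = 16x1
Op 6 cut(4, 0): punch at orig (4,7); cuts so far [(4, 7), (9, 7)]; region rows[0,16) x cols[7,8) = 16x1
Unfold 1 (reflect across v@7): 4 holes -> [(4, 6), (4, 7), (9, 6), (9, 7)]
Unfold 2 (reflect across v@6): 8 holes -> [(4, 4), (4, 5), (4, 6), (4, 7), (9, 4), (9, 5), (9, 6), (9, 7)]
Unfold 3 (reflect across v@4): 16 holes -> [(4, 0), (4, 1), (4, 2), (4, 3), (4, 4), (4, 5), (4, 6), (4, 7), (9, 0), (9, 1), (9, 2), (9, 3), (9, 4), (9, 5), (9, 6), (9, 7)]
Unfold 4 (reflect across v@8): 32 holes -> [(4, 0), (4, 1), (4, 2), (4, 3), (4, 4), (4, 5), (4, 6), (4, 7), (4, 8), (4, 9), (4, 10), (4, 11), (4, 12), (4, 13), (4, 14), (4, 15), (9, 0), (9, 1), (9, 2), (9, 3), (9, 4), (9, 5), (9, 6), (9, 7), (9, 8), (9, 9), (9, 10), (9, 11), (9, 12), (9, 13), (9, 14), (9, 15)]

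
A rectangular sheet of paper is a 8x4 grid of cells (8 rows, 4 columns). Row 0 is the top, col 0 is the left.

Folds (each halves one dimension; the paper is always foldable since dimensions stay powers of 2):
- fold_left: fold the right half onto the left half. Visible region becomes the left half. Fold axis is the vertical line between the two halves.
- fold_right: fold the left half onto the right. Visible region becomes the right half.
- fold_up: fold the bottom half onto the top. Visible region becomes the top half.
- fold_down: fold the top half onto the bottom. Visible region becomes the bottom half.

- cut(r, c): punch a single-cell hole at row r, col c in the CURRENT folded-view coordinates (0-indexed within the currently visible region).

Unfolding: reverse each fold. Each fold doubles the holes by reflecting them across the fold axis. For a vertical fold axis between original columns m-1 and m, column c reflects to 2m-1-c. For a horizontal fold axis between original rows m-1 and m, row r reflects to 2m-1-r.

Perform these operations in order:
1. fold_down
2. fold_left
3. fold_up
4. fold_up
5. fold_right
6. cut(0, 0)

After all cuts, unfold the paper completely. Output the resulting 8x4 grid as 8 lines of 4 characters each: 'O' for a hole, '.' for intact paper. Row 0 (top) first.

Answer: OOOO
OOOO
OOOO
OOOO
OOOO
OOOO
OOOO
OOOO

Derivation:
Op 1 fold_down: fold axis h@4; visible region now rows[4,8) x cols[0,4) = 4x4
Op 2 fold_left: fold axis v@2; visible region now rows[4,8) x cols[0,2) = 4x2
Op 3 fold_up: fold axis h@6; visible region now rows[4,6) x cols[0,2) = 2x2
Op 4 fold_up: fold axis h@5; visible region now rows[4,5) x cols[0,2) = 1x2
Op 5 fold_right: fold axis v@1; visible region now rows[4,5) x cols[1,2) = 1x1
Op 6 cut(0, 0): punch at orig (4,1); cuts so far [(4, 1)]; region rows[4,5) x cols[1,2) = 1x1
Unfold 1 (reflect across v@1): 2 holes -> [(4, 0), (4, 1)]
Unfold 2 (reflect across h@5): 4 holes -> [(4, 0), (4, 1), (5, 0), (5, 1)]
Unfold 3 (reflect across h@6): 8 holes -> [(4, 0), (4, 1), (5, 0), (5, 1), (6, 0), (6, 1), (7, 0), (7, 1)]
Unfold 4 (reflect across v@2): 16 holes -> [(4, 0), (4, 1), (4, 2), (4, 3), (5, 0), (5, 1), (5, 2), (5, 3), (6, 0), (6, 1), (6, 2), (6, 3), (7, 0), (7, 1), (7, 2), (7, 3)]
Unfold 5 (reflect across h@4): 32 holes -> [(0, 0), (0, 1), (0, 2), (0, 3), (1, 0), (1, 1), (1, 2), (1, 3), (2, 0), (2, 1), (2, 2), (2, 3), (3, 0), (3, 1), (3, 2), (3, 3), (4, 0), (4, 1), (4, 2), (4, 3), (5, 0), (5, 1), (5, 2), (5, 3), (6, 0), (6, 1), (6, 2), (6, 3), (7, 0), (7, 1), (7, 2), (7, 3)]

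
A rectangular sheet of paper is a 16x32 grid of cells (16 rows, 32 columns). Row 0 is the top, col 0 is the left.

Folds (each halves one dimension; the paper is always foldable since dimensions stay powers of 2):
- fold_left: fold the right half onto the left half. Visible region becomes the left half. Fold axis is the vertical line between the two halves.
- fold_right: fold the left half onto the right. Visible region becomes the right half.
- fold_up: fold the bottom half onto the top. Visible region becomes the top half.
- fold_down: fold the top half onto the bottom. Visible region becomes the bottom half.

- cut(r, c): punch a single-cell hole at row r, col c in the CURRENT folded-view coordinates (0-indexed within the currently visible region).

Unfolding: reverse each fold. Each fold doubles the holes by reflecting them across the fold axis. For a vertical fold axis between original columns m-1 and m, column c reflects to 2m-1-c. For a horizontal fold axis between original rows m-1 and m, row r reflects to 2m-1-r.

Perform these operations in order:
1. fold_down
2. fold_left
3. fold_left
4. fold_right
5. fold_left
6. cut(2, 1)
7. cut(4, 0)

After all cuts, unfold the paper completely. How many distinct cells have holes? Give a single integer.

Op 1 fold_down: fold axis h@8; visible region now rows[8,16) x cols[0,32) = 8x32
Op 2 fold_left: fold axis v@16; visible region now rows[8,16) x cols[0,16) = 8x16
Op 3 fold_left: fold axis v@8; visible region now rows[8,16) x cols[0,8) = 8x8
Op 4 fold_right: fold axis v@4; visible region now rows[8,16) x cols[4,8) = 8x4
Op 5 fold_left: fold axis v@6; visible region now rows[8,16) x cols[4,6) = 8x2
Op 6 cut(2, 1): punch at orig (10,5); cuts so far [(10, 5)]; region rows[8,16) x cols[4,6) = 8x2
Op 7 cut(4, 0): punch at orig (12,4); cuts so far [(10, 5), (12, 4)]; region rows[8,16) x cols[4,6) = 8x2
Unfold 1 (reflect across v@6): 4 holes -> [(10, 5), (10, 6), (12, 4), (12, 7)]
Unfold 2 (reflect across v@4): 8 holes -> [(10, 1), (10, 2), (10, 5), (10, 6), (12, 0), (12, 3), (12, 4), (12, 7)]
Unfold 3 (reflect across v@8): 16 holes -> [(10, 1), (10, 2), (10, 5), (10, 6), (10, 9), (10, 10), (10, 13), (10, 14), (12, 0), (12, 3), (12, 4), (12, 7), (12, 8), (12, 11), (12, 12), (12, 15)]
Unfold 4 (reflect across v@16): 32 holes -> [(10, 1), (10, 2), (10, 5), (10, 6), (10, 9), (10, 10), (10, 13), (10, 14), (10, 17), (10, 18), (10, 21), (10, 22), (10, 25), (10, 26), (10, 29), (10, 30), (12, 0), (12, 3), (12, 4), (12, 7), (12, 8), (12, 11), (12, 12), (12, 15), (12, 16), (12, 19), (12, 20), (12, 23), (12, 24), (12, 27), (12, 28), (12, 31)]
Unfold 5 (reflect across h@8): 64 holes -> [(3, 0), (3, 3), (3, 4), (3, 7), (3, 8), (3, 11), (3, 12), (3, 15), (3, 16), (3, 19), (3, 20), (3, 23), (3, 24), (3, 27), (3, 28), (3, 31), (5, 1), (5, 2), (5, 5), (5, 6), (5, 9), (5, 10), (5, 13), (5, 14), (5, 17), (5, 18), (5, 21), (5, 22), (5, 25), (5, 26), (5, 29), (5, 30), (10, 1), (10, 2), (10, 5), (10, 6), (10, 9), (10, 10), (10, 13), (10, 14), (10, 17), (10, 18), (10, 21), (10, 22), (10, 25), (10, 26), (10, 29), (10, 30), (12, 0), (12, 3), (12, 4), (12, 7), (12, 8), (12, 11), (12, 12), (12, 15), (12, 16), (12, 19), (12, 20), (12, 23), (12, 24), (12, 27), (12, 28), (12, 31)]

Answer: 64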